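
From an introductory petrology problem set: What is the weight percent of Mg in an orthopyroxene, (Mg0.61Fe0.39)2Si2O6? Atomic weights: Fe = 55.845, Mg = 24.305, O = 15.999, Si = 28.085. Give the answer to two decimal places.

13.16 mass %

Molar mass of (Mg0.61Fe0.39)2Si2O6: 1.22×24.305 + 0.78×55.845 + 2×28.085 + 6×15.999 = 225.375 g/mol.
Mass of Mg per formula unit: 1.22 × 24.305 = 29.652 g.
Weight fraction Mg = 29.652 / 225.375 = 0.1316.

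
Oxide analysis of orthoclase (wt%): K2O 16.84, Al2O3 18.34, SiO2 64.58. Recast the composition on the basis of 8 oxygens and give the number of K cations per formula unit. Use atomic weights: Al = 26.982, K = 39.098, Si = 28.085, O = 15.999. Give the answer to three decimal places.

K2O (M=94.195): mol = 0.17878; K = 0.35756, O = 0.17878.
Al2O3 (M=101.961): mol = 0.17987; Al = 0.35974, O = 0.53961.
SiO2 (M=60.083): mol = 1.07485; Si = 1.07485, O = 2.14970.
ΣO = 2.86809; factor = 8/ΣO = 2.78931.
K apfu = 0.35756 × 2.78931 = 0.997.

0.997 K apfu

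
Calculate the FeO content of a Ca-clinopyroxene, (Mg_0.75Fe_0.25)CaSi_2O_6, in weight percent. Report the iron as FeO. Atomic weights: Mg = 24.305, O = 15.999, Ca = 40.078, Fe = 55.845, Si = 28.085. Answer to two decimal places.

8.00 wt%

Molar mass of (Mg_0.75Fe_0.25)CaSi_2O_6 = 0.75×24.305 + 0.25×55.845 + 1×40.078 + 2×28.085 + 6×15.999 = 224.432 g/mol.
Each formula unit contains 0.25 Fe, equivalent to 0.25/1 = 0.2500 mol FeO.
M(FeO) = 1×55.845 + 1×15.999 = 71.844 g/mol.
Mass of FeO per formula unit = 0.2500 × 71.844 = 17.961 g.
FeO wt% = 17.961 / 224.432 × 100 = 8.00%.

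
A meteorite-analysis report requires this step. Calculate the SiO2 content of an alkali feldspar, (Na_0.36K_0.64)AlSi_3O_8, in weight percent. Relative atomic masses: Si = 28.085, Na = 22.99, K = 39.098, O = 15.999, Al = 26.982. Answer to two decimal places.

Formula mass = 272.528 g/mol.
3 Si → 3.0000 mol SiO2 per formula unit; M(SiO2) = 60.083, so SiO2 mass = 180.249 g.
180.249/272.528 × 100 = 66.14 wt%.

66.14 wt%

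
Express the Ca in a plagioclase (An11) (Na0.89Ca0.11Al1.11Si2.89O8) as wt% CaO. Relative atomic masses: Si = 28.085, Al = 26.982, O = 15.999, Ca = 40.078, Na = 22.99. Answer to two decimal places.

M(Na0.89Ca0.11Al1.11Si2.89O8) = 263.977 g/mol; M(CaO) = 56.077 g/mol.
Moles CaO per formula unit = 0.11 Ca ÷ 1 = 0.1100.
CaO fraction = (0.1100 × 56.077) / 263.977 = 6.168/263.977 = 0.0234.

2.34 wt%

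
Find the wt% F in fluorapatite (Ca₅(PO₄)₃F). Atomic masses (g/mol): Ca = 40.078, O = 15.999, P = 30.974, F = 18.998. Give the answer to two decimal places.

3.77 wt%

Formula mass = 5×40.078 + 3×30.974 + 12×15.999 + 1×18.998 = 504.298 g/mol, of which 18.998 g is F.
So F makes up 18.998/504.298 = 0.0377 of the mass, i.e. 3.77%.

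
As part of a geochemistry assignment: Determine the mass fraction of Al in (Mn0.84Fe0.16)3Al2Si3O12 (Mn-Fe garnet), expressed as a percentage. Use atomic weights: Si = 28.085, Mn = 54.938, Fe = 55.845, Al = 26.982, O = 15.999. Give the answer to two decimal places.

10.89 weight percent

Formula mass = 2.52·54.938 + 0.48·55.845 + 2·26.982 + 3·28.085 + 12·15.999 = 495.456 g/mol, of which 53.964 g is Al.
So Al makes up 53.964/495.456 = 0.1089 of the mass, i.e. 10.89%.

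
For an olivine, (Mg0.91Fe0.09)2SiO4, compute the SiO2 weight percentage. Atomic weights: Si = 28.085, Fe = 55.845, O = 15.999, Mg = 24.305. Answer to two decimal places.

41.05 wt%

Molar mass of (Mg0.91Fe0.09)2SiO4 = 1.82·24.305 + 0.18·55.845 + 1·28.085 + 4·15.999 = 146.368 g/mol.
Each formula unit contains 1 Si, equivalent to 1/1 = 1.0000 mol SiO2.
M(SiO2) = 1×28.085 + 2×15.999 = 60.083 g/mol.
Mass of SiO2 per formula unit = 1.0000 × 60.083 = 60.083 g.
SiO2 wt% = 60.083 / 146.368 × 100 = 41.05%.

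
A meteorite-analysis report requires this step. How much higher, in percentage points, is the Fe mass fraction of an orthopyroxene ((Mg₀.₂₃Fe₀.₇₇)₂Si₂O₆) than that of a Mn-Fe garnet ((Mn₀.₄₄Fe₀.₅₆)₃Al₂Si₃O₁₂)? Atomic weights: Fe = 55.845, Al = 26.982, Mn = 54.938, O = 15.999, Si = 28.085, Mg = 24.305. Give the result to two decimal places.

15.60 percentage points

First mineral: 86.001 g Fe in 249.346 g formula = 34.49 wt% Fe.
Second mineral: 93.820 g Fe in 496.545 g formula = 18.89 wt% Fe.
34.49% − 18.89% gives a difference of 15.60 percentage points.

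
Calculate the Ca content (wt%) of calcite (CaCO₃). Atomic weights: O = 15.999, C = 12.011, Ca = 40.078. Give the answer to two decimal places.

Formula mass = 1×40.078 + 1×12.011 + 3×15.999 = 100.086 g/mol, of which 40.078 g is Ca.
So Ca makes up 40.078/100.086 = 0.4004 of the mass, i.e. 40.04%.

40.04 wt%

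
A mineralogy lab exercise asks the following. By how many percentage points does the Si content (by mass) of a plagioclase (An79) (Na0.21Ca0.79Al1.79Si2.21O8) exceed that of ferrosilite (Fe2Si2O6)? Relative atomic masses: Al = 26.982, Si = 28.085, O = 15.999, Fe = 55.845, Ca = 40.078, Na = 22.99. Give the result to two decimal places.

M(Na0.21Ca0.79Al1.79Si2.21O8) = 274.847 g/mol, so wt% Si = 62.068/274.847 × 100 = 22.58%.
M(Fe2Si2O6) = 263.854 g/mol, so wt% Si = 56.170/263.854 × 100 = 21.29%.
22.58 − 21.29 = 1.29 pp.

1.29 percentage points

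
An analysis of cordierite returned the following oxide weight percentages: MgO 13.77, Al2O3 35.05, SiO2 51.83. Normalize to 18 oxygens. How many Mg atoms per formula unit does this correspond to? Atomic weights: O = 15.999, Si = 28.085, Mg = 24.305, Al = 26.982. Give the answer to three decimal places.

MgO (M=40.304): mol = 0.34165; Mg = 0.34165, O = 0.34165.
Al2O3 (M=101.961): mol = 0.34376; Al = 0.68752, O = 1.03128.
SiO2 (M=60.083): mol = 0.86264; Si = 0.86264, O = 1.72528.
ΣO = 3.09821; factor = 18/ΣO = 5.80981.
Mg apfu = 0.34165 × 5.80981 = 1.985.

1.985 Mg apfu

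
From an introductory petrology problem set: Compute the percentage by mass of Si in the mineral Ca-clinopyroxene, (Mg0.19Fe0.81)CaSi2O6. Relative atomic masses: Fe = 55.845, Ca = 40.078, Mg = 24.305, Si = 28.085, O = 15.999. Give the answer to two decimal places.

Molar mass of (Mg0.19Fe0.81)CaSi2O6: 0.19·24.305 + 0.81·55.845 + 1·40.078 + 2·28.085 + 6·15.999 = 242.094 g/mol.
Mass of Si per formula unit: 2 × 28.085 = 56.170 g.
Weight fraction Si = 56.170 / 242.094 = 0.2320.

23.20 wt%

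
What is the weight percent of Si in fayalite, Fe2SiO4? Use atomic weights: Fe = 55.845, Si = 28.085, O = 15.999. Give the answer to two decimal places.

13.78 mass %

M(Fe2SiO4) = 203.771 g/mol.
Si contributes 1 × 28.085 = 28.085 g per mole.
28.085/203.771 = 0.1378 → 13.78%.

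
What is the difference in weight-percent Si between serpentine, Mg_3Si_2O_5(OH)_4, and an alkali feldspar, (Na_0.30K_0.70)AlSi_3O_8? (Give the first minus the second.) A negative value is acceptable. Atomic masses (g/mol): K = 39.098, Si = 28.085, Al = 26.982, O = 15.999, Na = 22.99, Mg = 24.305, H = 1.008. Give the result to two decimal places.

M(Mg_3Si_2O_5(OH)_4) = 277.108 g/mol, so wt% Si = 56.170/277.108 × 100 = 20.27%.
M((Na_0.30K_0.70)AlSi_3O_8) = 273.495 g/mol, so wt% Si = 84.255/273.495 × 100 = 30.81%.
20.27 − 30.81 = -10.54 pp.

-10.54 percentage points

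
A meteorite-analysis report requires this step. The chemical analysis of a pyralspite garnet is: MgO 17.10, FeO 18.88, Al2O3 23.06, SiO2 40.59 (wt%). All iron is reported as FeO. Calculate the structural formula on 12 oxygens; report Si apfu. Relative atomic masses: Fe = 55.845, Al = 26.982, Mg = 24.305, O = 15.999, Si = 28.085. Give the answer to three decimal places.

2.984 Si apfu

MgO (M=40.304): mol = 0.42428; Mg = 0.42428, O = 0.42428.
FeO (M=71.844): mol = 0.26279; Fe = 0.26279, O = 0.26279.
Al2O3 (M=101.961): mol = 0.22616; Al = 0.45232, O = 0.67848.
SiO2 (M=60.083): mol = 0.67557; Si = 0.67557, O = 1.35114.
ΣO = 2.71669; factor = 12/ΣO = 4.41714.
Si apfu = 0.67557 × 4.41714 = 2.984.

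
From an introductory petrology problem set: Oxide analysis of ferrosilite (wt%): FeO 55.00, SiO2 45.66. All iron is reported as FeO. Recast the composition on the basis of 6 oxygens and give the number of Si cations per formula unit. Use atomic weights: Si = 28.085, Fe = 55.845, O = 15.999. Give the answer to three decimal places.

1.995 Si apfu

FeO (M=71.844): mol = 0.76555; Fe = 0.76555, O = 0.76555.
SiO2 (M=60.083): mol = 0.75995; Si = 0.75995, O = 1.51990.
ΣO = 2.28545; factor = 6/ΣO = 2.62530.
Si apfu = 0.75995 × 2.62530 = 1.995.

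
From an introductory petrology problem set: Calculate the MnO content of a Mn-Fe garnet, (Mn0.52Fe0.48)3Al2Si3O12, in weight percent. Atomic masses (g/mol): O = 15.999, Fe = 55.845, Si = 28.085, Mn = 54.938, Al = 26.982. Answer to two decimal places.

Formula mass = 496.327 g/mol.
1.56 Mn → 1.5600 mol MnO per formula unit; M(MnO) = 70.937, so MnO mass = 110.662 g.
110.662/496.327 × 100 = 22.30 wt%.

22.30 wt%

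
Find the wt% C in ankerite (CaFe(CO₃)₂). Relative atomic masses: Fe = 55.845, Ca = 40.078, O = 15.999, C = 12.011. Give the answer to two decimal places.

M(CaFe(CO₃)₂) = 215.939 g/mol.
C contributes 2 × 12.011 = 24.022 g per mole.
24.022/215.939 = 0.1112 → 11.12%.

11.12 mass %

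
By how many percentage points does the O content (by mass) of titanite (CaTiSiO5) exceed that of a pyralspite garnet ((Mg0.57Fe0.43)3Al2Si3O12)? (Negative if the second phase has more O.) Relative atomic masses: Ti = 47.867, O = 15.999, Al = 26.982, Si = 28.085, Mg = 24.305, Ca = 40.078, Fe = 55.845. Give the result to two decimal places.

First mineral: 79.995 g O in 196.025 g formula = 40.81 wt% O.
Second mineral: 191.988 g O in 443.809 g formula = 43.26 wt% O.
40.81% − 43.26% gives a difference of -2.45 percentage points.

-2.45 percentage points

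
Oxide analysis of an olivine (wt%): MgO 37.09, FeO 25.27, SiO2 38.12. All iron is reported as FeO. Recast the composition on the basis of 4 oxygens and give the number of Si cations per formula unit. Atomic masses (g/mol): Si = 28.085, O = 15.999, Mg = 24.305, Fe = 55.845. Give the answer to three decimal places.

0.999 Si apfu

37.09 wt% MgO ÷ 40.304 g/mol = 0.92026 mol, giving 0.92026 Mg and 0.92026 O.
25.27 wt% FeO ÷ 71.844 g/mol = 0.35173 mol, giving 0.35173 Fe and 0.35173 O.
38.12 wt% SiO2 ÷ 60.083 g/mol = 0.63446 mol, giving 0.63446 Si and 1.26892 O.
Oxygen sums to 2.54091; scaling by 4/2.54091 = 1.57424 puts the formula on 4 O.
Si: 0.63446 × 1.57424 = 0.999 atoms per formula unit.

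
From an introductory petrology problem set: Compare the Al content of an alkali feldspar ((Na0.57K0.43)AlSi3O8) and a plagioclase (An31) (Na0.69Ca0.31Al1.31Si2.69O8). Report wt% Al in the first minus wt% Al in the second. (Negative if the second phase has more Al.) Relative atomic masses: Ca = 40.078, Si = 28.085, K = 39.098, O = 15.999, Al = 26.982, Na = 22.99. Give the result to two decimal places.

-3.20 percentage points

M((Na0.57K0.43)AlSi3O8) = 269.145 g/mol, so wt% Al = 26.982/269.145 × 100 = 10.03%.
M(Na0.69Ca0.31Al1.31Si2.69O8) = 267.174 g/mol, so wt% Al = 35.346/267.174 × 100 = 13.23%.
10.03 − 13.23 = -3.20 pp.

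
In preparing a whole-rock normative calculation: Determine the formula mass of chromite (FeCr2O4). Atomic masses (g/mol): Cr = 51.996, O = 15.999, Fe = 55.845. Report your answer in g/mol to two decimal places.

M = 1·55.845 + 2·51.996 + 4·15.999

223.83 g/mol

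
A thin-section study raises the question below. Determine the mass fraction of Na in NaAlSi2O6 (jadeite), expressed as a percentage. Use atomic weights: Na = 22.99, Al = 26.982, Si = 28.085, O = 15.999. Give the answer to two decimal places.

M(NaAlSi2O6) = 202.136 g/mol.
Na contributes 1 × 22.99 = 22.990 g per mole.
22.990/202.136 = 0.1137 → 11.37%.

11.37 weight percent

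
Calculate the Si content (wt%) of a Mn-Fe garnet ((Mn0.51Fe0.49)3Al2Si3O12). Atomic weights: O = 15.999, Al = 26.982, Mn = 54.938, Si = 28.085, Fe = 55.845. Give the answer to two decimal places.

16.97 wt%

M((Mn0.51Fe0.49)3Al2Si3O12) = 496.354 g/mol.
Si contributes 3 × 28.085 = 84.255 g per mole.
84.255/496.354 = 0.1697 → 16.97%.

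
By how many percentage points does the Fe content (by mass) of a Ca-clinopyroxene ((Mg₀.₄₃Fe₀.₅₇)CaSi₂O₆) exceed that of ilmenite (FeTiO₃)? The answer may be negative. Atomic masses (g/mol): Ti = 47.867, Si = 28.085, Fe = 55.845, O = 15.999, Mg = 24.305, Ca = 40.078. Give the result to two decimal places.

First mineral: 31.832 g Fe in 234.525 g formula = 13.57 wt% Fe.
Second mineral: 55.845 g Fe in 151.709 g formula = 36.81 wt% Fe.
13.57% − 36.81% gives a difference of -23.24 percentage points.

-23.24 percentage points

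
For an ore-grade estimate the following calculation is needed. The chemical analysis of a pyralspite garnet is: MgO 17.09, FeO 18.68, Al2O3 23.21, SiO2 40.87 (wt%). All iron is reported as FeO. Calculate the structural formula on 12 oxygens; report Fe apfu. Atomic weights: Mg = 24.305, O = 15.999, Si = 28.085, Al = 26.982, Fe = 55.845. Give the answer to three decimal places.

1.144 Fe apfu

MgO: 17.09/40.304 = 0.42403 mol → 0.42403 mol Mg, 0.42403 mol O.
FeO: 18.68/71.844 = 0.26001 mol → 0.26001 mol Fe, 0.26001 mol O.
Al2O3: 23.21/101.961 = 0.22764 mol → 0.45528 mol Al, 0.68292 mol O.
SiO2: 40.87/60.083 = 0.68023 mol → 0.68023 mol Si, 1.36046 mol O.
Total oxygen = 2.72742 mol. Normalization factor = 12/2.72742 = 4.39976.
Fe per 12 O = 0.26001 × 4.39976 = 1.144.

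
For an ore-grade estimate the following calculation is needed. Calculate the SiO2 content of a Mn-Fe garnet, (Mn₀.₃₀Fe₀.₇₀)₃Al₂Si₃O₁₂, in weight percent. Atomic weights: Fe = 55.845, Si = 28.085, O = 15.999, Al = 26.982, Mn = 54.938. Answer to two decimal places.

M((Mn₀.₃₀Fe₀.₇₀)₃Al₂Si₃O₁₂) = 496.926 g/mol; M(SiO2) = 60.083 g/mol.
Moles SiO2 per formula unit = 3 Si ÷ 1 = 3.0000.
SiO2 fraction = (3.0000 × 60.083) / 496.926 = 180.249/496.926 = 0.3627.

36.27 wt%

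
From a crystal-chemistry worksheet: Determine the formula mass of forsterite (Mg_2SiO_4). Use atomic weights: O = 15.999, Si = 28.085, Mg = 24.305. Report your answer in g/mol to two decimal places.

140.69 g/mol

The formula mass is the sum 2·24.305 + 1·28.085 + 4·15.999.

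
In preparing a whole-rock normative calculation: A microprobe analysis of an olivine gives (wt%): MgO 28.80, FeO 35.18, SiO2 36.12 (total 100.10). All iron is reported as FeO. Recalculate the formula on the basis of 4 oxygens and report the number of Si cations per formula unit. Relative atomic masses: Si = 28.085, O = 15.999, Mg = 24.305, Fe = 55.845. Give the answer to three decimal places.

0.999 Si apfu

MgO (M=40.304): mol = 0.71457; Mg = 0.71457, O = 0.71457.
FeO (M=71.844): mol = 0.48967; Fe = 0.48967, O = 0.48967.
SiO2 (M=60.083): mol = 0.60117; Si = 0.60117, O = 1.20234.
ΣO = 2.40658; factor = 4/ΣO = 1.66211.
Si apfu = 0.60117 × 1.66211 = 0.999.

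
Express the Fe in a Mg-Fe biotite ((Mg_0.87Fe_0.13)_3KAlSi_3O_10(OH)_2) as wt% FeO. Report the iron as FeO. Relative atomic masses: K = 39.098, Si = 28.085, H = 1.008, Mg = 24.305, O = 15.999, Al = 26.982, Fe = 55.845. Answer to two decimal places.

6.52 wt%

M((Mg_0.87Fe_0.13)_3KAlSi_3O_10(OH)_2) = 429.555 g/mol; M(FeO) = 71.844 g/mol.
Moles FeO per formula unit = 0.39 Fe ÷ 1 = 0.3900.
FeO fraction = (0.3900 × 71.844) / 429.555 = 28.019/429.555 = 0.0652.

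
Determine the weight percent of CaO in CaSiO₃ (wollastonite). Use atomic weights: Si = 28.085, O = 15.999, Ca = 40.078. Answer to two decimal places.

M(CaSiO₃) = 116.160 g/mol; M(CaO) = 56.077 g/mol.
Moles CaO per formula unit = 1 Ca ÷ 1 = 1.0000.
CaO fraction = (1.0000 × 56.077) / 116.160 = 56.077/116.160 = 0.4828.

48.28 wt%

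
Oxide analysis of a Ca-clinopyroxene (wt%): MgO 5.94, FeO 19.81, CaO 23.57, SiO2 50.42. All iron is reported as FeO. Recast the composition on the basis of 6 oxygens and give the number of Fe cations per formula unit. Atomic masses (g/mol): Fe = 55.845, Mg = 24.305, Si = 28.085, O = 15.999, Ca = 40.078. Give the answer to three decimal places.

MgO (M=40.304): mol = 0.14738; Mg = 0.14738, O = 0.14738.
FeO (M=71.844): mol = 0.27574; Fe = 0.27574, O = 0.27574.
CaO (M=56.077): mol = 0.42031; Ca = 0.42031, O = 0.42031.
SiO2 (M=60.083): mol = 0.83917; Si = 0.83917, O = 1.67834.
ΣO = 2.52177; factor = 6/ΣO = 2.37928.
Fe apfu = 0.27574 × 2.37928 = 0.656.

0.656 Fe apfu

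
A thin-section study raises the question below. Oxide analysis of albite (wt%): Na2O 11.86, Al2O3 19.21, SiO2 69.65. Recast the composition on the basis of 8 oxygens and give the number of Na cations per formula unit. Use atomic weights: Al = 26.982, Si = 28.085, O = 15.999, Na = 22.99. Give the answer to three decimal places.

11.86 wt% Na2O ÷ 61.979 g/mol = 0.19136 mol, giving 0.38272 Na and 0.19136 O.
19.21 wt% Al2O3 ÷ 101.961 g/mol = 0.18841 mol, giving 0.37682 Al and 0.56523 O.
69.65 wt% SiO2 ÷ 60.083 g/mol = 1.15923 mol, giving 1.15923 Si and 2.31846 O.
Oxygen sums to 3.07505; scaling by 8/3.07505 = 2.60158 puts the formula on 8 O.
Na: 0.38272 × 2.60158 = 0.996 atoms per formula unit.

0.996 Na apfu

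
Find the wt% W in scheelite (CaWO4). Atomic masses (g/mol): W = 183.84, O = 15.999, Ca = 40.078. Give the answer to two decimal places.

Formula mass = 1·40.078 + 1·183.84 + 4·15.999 = 287.914 g/mol, of which 183.840 g is W.
So W makes up 183.840/287.914 = 0.6385 of the mass, i.e. 63.85%.

63.85 wt%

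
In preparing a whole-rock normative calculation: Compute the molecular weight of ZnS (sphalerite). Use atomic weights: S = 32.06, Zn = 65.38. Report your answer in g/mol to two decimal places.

M = 1*65.38 + 1*32.06

97.44 g/mol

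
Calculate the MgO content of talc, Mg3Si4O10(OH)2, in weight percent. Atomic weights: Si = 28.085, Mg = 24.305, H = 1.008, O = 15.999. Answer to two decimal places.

M(Mg3Si4O10(OH)2) = 379.259 g/mol; M(MgO) = 40.304 g/mol.
Moles MgO per formula unit = 3 Mg ÷ 1 = 3.0000.
MgO fraction = (3.0000 × 40.304) / 379.259 = 120.912/379.259 = 0.3188.

31.88 wt%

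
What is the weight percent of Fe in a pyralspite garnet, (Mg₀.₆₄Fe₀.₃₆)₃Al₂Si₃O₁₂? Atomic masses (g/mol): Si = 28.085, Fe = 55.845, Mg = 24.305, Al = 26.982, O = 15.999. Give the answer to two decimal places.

Molar mass of (Mg₀.₆₄Fe₀.₃₆)₃Al₂Si₃O₁₂: 1.92*24.305 + 1.08*55.845 + 2*26.982 + 3*28.085 + 12*15.999 = 437.185 g/mol.
Mass of Fe per formula unit: 1.08 × 55.845 = 60.313 g.
Weight fraction Fe = 60.313 / 437.185 = 0.1380.

13.80 wt%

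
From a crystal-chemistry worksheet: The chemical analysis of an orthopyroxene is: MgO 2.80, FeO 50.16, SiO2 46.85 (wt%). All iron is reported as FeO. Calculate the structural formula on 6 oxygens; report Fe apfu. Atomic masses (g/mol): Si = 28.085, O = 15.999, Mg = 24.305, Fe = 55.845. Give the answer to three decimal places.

MgO: 2.80/40.304 = 0.06947 mol → 0.06947 mol Mg, 0.06947 mol O.
FeO: 50.16/71.844 = 0.69818 mol → 0.69818 mol Fe, 0.69818 mol O.
SiO2: 46.85/60.083 = 0.77975 mol → 0.77975 mol Si, 1.55950 mol O.
Total oxygen = 2.32715 mol. Normalization factor = 6/2.32715 = 2.57826.
Fe per 6 O = 0.69818 × 2.57826 = 1.800.

1.800 Fe apfu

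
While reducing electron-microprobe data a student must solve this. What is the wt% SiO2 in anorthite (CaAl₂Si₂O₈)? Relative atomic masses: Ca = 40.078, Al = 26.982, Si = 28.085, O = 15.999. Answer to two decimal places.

M(CaAl₂Si₂O₈) = 278.204 g/mol; M(SiO2) = 60.083 g/mol.
Moles SiO2 per formula unit = 2 Si ÷ 1 = 2.0000.
SiO2 fraction = (2.0000 × 60.083) / 278.204 = 120.166/278.204 = 0.4319.

43.19 wt%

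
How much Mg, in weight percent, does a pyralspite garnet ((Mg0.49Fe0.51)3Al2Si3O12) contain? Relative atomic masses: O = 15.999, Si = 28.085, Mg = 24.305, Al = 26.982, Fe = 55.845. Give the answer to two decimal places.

7.92 weight percent

Molar mass of (Mg0.49Fe0.51)3Al2Si3O12: 1.47×24.305 + 1.53×55.845 + 2×26.982 + 3×28.085 + 12×15.999 = 451.378 g/mol.
Mass of Mg per formula unit: 1.47 × 24.305 = 35.728 g.
Weight fraction Mg = 35.728 / 451.378 = 0.0792.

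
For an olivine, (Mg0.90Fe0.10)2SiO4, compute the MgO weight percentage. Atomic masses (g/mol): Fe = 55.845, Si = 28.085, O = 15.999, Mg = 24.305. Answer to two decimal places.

Molar mass of (Mg0.90Fe0.10)2SiO4 = 1.80*24.305 + 0.20*55.845 + 1*28.085 + 4*15.999 = 146.999 g/mol.
Each formula unit contains 1.80 Mg, equivalent to 1.80/1 = 1.8000 mol MgO.
M(MgO) = 1×24.305 + 1×15.999 = 40.304 g/mol.
Mass of MgO per formula unit = 1.8000 × 40.304 = 72.547 g.
MgO wt% = 72.547 / 146.999 × 100 = 49.35%.

49.35 wt%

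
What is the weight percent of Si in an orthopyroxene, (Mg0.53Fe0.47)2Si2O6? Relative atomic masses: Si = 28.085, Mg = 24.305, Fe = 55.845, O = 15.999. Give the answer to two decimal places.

Formula mass = 1.06·24.305 + 0.94·55.845 + 2·28.085 + 6·15.999 = 230.422 g/mol, of which 56.170 g is Si.
So Si makes up 56.170/230.422 = 0.2438 of the mass, i.e. 24.38%.

24.38 mass %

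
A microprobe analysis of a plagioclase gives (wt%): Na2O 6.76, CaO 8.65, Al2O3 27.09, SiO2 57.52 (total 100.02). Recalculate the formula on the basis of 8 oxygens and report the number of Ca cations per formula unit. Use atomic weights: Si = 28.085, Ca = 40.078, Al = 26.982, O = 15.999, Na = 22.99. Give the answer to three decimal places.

Na2O: 6.76/61.979 = 0.10907 mol → 0.21814 mol Na, 0.10907 mol O.
CaO: 8.65/56.077 = 0.15425 mol → 0.15425 mol Ca, 0.15425 mol O.
Al2O3: 27.09/101.961 = 0.26569 mol → 0.53138 mol Al, 0.79707 mol O.
SiO2: 57.52/60.083 = 0.95734 mol → 0.95734 mol Si, 1.91468 mol O.
Total oxygen = 2.97507 mol. Normalization factor = 8/2.97507 = 2.68901.
Ca per 8 O = 0.15425 × 2.68901 = 0.415.

0.415 Ca apfu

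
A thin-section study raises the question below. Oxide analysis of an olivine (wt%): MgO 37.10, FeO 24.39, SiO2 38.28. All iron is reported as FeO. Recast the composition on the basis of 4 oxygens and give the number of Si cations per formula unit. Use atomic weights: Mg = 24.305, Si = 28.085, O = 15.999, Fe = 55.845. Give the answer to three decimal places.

1.006 Si apfu

MgO: 37.10/40.304 = 0.92050 mol → 0.92050 mol Mg, 0.92050 mol O.
FeO: 24.39/71.844 = 0.33949 mol → 0.33949 mol Fe, 0.33949 mol O.
SiO2: 38.28/60.083 = 0.63712 mol → 0.63712 mol Si, 1.27424 mol O.
Total oxygen = 2.53423 mol. Normalization factor = 4/2.53423 = 1.57839.
Si per 4 O = 0.63712 × 1.57839 = 1.006.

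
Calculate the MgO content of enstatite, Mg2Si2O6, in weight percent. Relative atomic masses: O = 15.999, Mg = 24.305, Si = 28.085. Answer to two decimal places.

Formula mass = 200.774 g/mol.
2 Mg → 2.0000 mol MgO per formula unit; M(MgO) = 40.304, so MgO mass = 80.608 g.
80.608/200.774 × 100 = 40.15 wt%.

40.15 wt%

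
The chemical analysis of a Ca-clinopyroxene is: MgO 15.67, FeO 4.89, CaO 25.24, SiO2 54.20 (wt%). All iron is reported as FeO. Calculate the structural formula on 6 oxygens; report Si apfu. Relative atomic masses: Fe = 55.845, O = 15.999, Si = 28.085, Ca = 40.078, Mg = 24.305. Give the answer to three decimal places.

1.996 Si apfu

MgO (M=40.304): mol = 0.38880; Mg = 0.38880, O = 0.38880.
FeO (M=71.844): mol = 0.06806; Fe = 0.06806, O = 0.06806.
CaO (M=56.077): mol = 0.45010; Ca = 0.45010, O = 0.45010.
SiO2 (M=60.083): mol = 0.90209; Si = 0.90209, O = 1.80418.
ΣO = 2.71114; factor = 6/ΣO = 2.21309.
Si apfu = 0.90209 × 2.21309 = 1.996.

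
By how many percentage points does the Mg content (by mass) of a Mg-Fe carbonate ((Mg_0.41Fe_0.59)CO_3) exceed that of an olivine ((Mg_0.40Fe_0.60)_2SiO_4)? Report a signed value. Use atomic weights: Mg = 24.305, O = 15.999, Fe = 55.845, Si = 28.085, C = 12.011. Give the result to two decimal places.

Mg in (Mg_0.41Fe_0.59)CO_3: molar mass 102.922 g/mol; 0.41×24.305 = 9.965 g → 9.68 wt%.
Mg in (Mg_0.40Fe_0.60)_2SiO_4: molar mass 178.539 g/mol; 0.80×24.305 = 19.444 g → 10.89 wt%.
Difference = 9.68 − 10.89 = -1.21 percentage points.

-1.21 percentage points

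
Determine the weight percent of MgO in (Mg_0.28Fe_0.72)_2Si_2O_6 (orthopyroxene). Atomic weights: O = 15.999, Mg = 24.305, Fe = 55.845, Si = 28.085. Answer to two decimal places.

9.17 wt%

M((Mg_0.28Fe_0.72)_2Si_2O_6) = 246.192 g/mol; M(MgO) = 40.304 g/mol.
Moles MgO per formula unit = 0.56 Mg ÷ 1 = 0.5600.
MgO fraction = (0.5600 × 40.304) / 246.192 = 22.570/246.192 = 0.0917.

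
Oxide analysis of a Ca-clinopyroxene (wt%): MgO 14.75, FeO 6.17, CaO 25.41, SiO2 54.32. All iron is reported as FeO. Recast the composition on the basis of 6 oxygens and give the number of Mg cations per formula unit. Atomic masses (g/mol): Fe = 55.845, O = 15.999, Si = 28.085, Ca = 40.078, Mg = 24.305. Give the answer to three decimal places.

MgO (M=40.304): mol = 0.36597; Mg = 0.36597, O = 0.36597.
FeO (M=71.844): mol = 0.08588; Fe = 0.08588, O = 0.08588.
CaO (M=56.077): mol = 0.45313; Ca = 0.45313, O = 0.45313.
SiO2 (M=60.083): mol = 0.90408; Si = 0.90408, O = 1.80816.
ΣO = 2.71314; factor = 6/ΣO = 2.21146.
Mg apfu = 0.36597 × 2.21146 = 0.809.

0.809 Mg apfu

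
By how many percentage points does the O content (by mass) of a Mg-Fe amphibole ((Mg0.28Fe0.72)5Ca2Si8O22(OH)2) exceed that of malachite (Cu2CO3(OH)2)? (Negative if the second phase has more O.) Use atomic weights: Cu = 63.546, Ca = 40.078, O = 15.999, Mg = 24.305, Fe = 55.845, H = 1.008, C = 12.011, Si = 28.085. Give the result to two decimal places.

5.29 percentage points

M((Mg0.28Fe0.72)5Ca2Si8O22(OH)2) = 925.897 g/mol, so wt% O = 383.976/925.897 × 100 = 41.47%.
M(Cu2CO3(OH)2) = 221.114 g/mol, so wt% O = 79.995/221.114 × 100 = 36.18%.
41.47 − 36.18 = 5.29 pp.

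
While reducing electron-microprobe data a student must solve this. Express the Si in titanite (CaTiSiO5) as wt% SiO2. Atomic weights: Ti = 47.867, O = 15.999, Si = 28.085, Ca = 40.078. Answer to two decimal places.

Formula mass = 196.025 g/mol.
1 Si → 1.0000 mol SiO2 per formula unit; M(SiO2) = 60.083, so SiO2 mass = 60.083 g.
60.083/196.025 × 100 = 30.65 wt%.

30.65 wt%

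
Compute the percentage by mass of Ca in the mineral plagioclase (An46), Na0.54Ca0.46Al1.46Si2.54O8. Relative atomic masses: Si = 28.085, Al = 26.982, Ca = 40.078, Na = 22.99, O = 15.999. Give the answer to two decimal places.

6.84 mass %

Molar mass of Na0.54Ca0.46Al1.46Si2.54O8: 0.54·22.99 + 0.46·40.078 + 1.46·26.982 + 2.54·28.085 + 8·15.999 = 269.572 g/mol.
Mass of Ca per formula unit: 0.46 × 40.078 = 18.436 g.
Weight fraction Ca = 18.436 / 269.572 = 0.0684.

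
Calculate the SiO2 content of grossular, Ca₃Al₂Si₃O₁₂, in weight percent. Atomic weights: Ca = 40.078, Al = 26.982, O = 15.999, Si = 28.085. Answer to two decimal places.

Molar mass of Ca₃Al₂Si₃O₁₂ = 3·40.078 + 2·26.982 + 3·28.085 + 12·15.999 = 450.441 g/mol.
Each formula unit contains 3 Si, equivalent to 3/1 = 3.0000 mol SiO2.
M(SiO2) = 1×28.085 + 2×15.999 = 60.083 g/mol.
Mass of SiO2 per formula unit = 3.0000 × 60.083 = 180.249 g.
SiO2 wt% = 180.249 / 450.441 × 100 = 40.02%.

40.02 wt%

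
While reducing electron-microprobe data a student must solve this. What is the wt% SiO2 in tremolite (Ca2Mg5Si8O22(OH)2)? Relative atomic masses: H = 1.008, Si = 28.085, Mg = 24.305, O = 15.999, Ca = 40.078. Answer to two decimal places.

59.17 wt%

M(Ca2Mg5Si8O22(OH)2) = 812.353 g/mol; M(SiO2) = 60.083 g/mol.
Moles SiO2 per formula unit = 8 Si ÷ 1 = 8.0000.
SiO2 fraction = (8.0000 × 60.083) / 812.353 = 480.664/812.353 = 0.5917.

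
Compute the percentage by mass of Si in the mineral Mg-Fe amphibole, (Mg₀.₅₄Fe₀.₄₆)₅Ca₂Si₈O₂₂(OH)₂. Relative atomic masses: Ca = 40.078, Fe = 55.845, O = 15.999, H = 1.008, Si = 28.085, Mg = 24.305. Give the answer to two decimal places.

25.39 mass %

Molar mass of (Mg₀.₅₄Fe₀.₄₆)₅Ca₂Si₈O₂₂(OH)₂: 2.70*24.305 + 2.30*55.845 + 2*40.078 + 8*28.085 + 24*15.999 + 2*1.008 = 884.895 g/mol.
Mass of Si per formula unit: 8 × 28.085 = 224.680 g.
Weight fraction Si = 224.680 / 884.895 = 0.2539.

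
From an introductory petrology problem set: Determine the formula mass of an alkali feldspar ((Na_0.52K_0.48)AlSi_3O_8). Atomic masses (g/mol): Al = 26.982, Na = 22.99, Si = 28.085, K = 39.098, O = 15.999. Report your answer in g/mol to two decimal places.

269.95 g/mol

M = 0.52×22.99 + 0.48×39.098 + 1×26.982 + 3×28.085 + 8×15.999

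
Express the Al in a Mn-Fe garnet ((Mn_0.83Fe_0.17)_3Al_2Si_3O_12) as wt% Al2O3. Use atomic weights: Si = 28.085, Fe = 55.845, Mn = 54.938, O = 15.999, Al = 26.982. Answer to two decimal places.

Formula mass = 495.484 g/mol.
2 Al → 1.0000 mol Al2O3 per formula unit; M(Al2O3) = 101.961, so Al2O3 mass = 101.961 g.
101.961/495.484 × 100 = 20.58 wt%.

20.58 wt%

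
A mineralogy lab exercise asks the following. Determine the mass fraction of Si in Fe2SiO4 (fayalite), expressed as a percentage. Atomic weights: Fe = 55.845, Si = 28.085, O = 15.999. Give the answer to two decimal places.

Molar mass of Fe2SiO4: 2·55.845 + 1·28.085 + 4·15.999 = 203.771 g/mol.
Mass of Si per formula unit: 1 × 28.085 = 28.085 g.
Weight fraction Si = 28.085 / 203.771 = 0.1378.

13.78 mass %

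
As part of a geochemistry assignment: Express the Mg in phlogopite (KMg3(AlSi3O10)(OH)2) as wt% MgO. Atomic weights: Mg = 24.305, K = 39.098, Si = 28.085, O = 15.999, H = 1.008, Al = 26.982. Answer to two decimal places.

Molar mass of KMg3(AlSi3O10)(OH)2 = 1*39.098 + 3*24.305 + 1*26.982 + 3*28.085 + 12*15.999 + 2*1.008 = 417.254 g/mol.
Each formula unit contains 3 Mg, equivalent to 3/1 = 3.0000 mol MgO.
M(MgO) = 1×24.305 + 1×15.999 = 40.304 g/mol.
Mass of MgO per formula unit = 3.0000 × 40.304 = 120.912 g.
MgO wt% = 120.912 / 417.254 × 100 = 28.98%.

28.98 wt%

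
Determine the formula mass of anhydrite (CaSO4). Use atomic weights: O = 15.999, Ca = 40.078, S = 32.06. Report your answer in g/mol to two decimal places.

M = 1(40.078) + 1(32.06) + 4(15.999)

136.13 g/mol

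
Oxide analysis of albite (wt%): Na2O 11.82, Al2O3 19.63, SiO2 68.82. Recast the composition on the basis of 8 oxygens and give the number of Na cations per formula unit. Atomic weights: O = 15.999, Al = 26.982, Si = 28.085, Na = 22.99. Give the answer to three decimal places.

0.997 Na apfu

Na2O: 11.82/61.979 = 0.19071 mol → 0.38142 mol Na, 0.19071 mol O.
Al2O3: 19.63/101.961 = 0.19252 mol → 0.38504 mol Al, 0.57756 mol O.
SiO2: 68.82/60.083 = 1.14542 mol → 1.14542 mol Si, 2.29084 mol O.
Total oxygen = 3.05911 mol. Normalization factor = 8/3.05911 = 2.61514.
Na per 8 O = 0.38142 × 2.61514 = 0.997.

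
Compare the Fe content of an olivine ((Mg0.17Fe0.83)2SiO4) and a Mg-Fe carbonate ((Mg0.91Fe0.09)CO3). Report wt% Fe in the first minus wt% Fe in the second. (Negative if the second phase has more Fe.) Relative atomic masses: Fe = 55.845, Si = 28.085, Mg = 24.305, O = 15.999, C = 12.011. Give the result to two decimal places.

42.25 percentage points

First mineral: 92.703 g Fe in 193.047 g formula = 48.02 wt% Fe.
Second mineral: 5.026 g Fe in 87.152 g formula = 5.77 wt% Fe.
48.02% − 5.77% gives a difference of 42.25 percentage points.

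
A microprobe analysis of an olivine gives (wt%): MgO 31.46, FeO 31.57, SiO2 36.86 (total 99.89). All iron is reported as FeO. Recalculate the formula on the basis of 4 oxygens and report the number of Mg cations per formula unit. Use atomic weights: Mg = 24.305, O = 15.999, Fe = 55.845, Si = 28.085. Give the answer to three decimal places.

MgO: 31.46/40.304 = 0.78057 mol → 0.78057 mol Mg, 0.78057 mol O.
FeO: 31.57/71.844 = 0.43942 mol → 0.43942 mol Fe, 0.43942 mol O.
SiO2: 36.86/60.083 = 0.61348 mol → 0.61348 mol Si, 1.22696 mol O.
Total oxygen = 2.44695 mol. Normalization factor = 4/2.44695 = 1.63469.
Mg per 4 O = 0.78057 × 1.63469 = 1.276.

1.276 Mg apfu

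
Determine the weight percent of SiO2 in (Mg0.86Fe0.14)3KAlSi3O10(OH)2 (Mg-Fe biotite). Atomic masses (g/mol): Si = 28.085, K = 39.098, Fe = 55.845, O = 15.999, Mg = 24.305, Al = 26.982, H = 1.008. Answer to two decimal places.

Formula mass = 430.501 g/mol.
3 Si → 3.0000 mol SiO2 per formula unit; M(SiO2) = 60.083, so SiO2 mass = 180.249 g.
180.249/430.501 × 100 = 41.87 wt%.

41.87 wt%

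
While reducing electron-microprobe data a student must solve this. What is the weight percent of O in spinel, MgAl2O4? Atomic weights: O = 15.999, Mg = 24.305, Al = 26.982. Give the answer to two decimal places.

44.98 weight percent

M(MgAl2O4) = 142.265 g/mol.
O contributes 4 × 15.999 = 63.996 g per mole.
63.996/142.265 = 0.4498 → 44.98%.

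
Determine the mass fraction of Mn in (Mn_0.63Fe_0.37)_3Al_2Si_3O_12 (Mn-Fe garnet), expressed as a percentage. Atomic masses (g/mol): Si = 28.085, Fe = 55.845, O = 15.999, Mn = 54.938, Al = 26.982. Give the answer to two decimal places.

M((Mn_0.63Fe_0.37)_3Al_2Si_3O_12) = 496.028 g/mol.
Mn contributes 1.89 × 54.938 = 103.833 g per mole.
103.833/496.028 = 0.2093 → 20.93%.

20.93 wt%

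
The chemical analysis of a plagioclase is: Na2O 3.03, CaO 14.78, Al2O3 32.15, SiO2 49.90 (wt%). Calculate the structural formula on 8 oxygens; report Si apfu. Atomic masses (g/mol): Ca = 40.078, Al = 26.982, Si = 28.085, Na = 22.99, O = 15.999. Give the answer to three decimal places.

3.03 wt% Na2O ÷ 61.979 g/mol = 0.04889 mol, giving 0.09778 Na and 0.04889 O.
14.78 wt% CaO ÷ 56.077 g/mol = 0.26357 mol, giving 0.26357 Ca and 0.26357 O.
32.15 wt% Al2O3 ÷ 101.961 g/mol = 0.31532 mol, giving 0.63064 Al and 0.94596 O.
49.90 wt% SiO2 ÷ 60.083 g/mol = 0.83052 mol, giving 0.83052 Si and 1.66104 O.
Oxygen sums to 2.91946; scaling by 8/2.91946 = 2.74023 puts the formula on 8 O.
Si: 0.83052 × 2.74023 = 2.276 atoms per formula unit.

2.276 Si apfu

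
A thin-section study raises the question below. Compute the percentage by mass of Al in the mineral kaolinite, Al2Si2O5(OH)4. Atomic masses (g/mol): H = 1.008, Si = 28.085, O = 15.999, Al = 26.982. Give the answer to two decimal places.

20.90 mass %

M(Al2Si2O5(OH)4) = 258.157 g/mol.
Al contributes 2 × 26.982 = 53.964 g per mole.
53.964/258.157 = 0.2090 → 20.90%.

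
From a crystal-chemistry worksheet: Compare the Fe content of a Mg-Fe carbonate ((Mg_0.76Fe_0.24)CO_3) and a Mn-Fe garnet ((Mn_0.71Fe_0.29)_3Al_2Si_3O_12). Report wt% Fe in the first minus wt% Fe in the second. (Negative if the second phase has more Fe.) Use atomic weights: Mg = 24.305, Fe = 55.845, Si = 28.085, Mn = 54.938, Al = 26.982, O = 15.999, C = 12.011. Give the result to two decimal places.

4.79 percentage points

M((Mg_0.76Fe_0.24)CO_3) = 91.883 g/mol, so wt% Fe = 13.403/91.883 × 100 = 14.59%.
M((Mn_0.71Fe_0.29)_3Al_2Si_3O_12) = 495.810 g/mol, so wt% Fe = 48.585/495.810 × 100 = 9.80%.
14.59 − 9.80 = 4.79 pp.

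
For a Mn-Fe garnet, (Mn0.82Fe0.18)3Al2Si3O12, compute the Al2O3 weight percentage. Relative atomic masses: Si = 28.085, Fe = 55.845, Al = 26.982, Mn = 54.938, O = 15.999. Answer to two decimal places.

Molar mass of (Mn0.82Fe0.18)3Al2Si3O12 = 2.46*54.938 + 0.54*55.845 + 2*26.982 + 3*28.085 + 12*15.999 = 495.511 g/mol.
Each formula unit contains 2 Al, equivalent to 2/2 = 1.0000 mol Al2O3.
M(Al2O3) = 2×26.982 + 3×15.999 = 101.961 g/mol.
Mass of Al2O3 per formula unit = 1.0000 × 101.961 = 101.961 g.
Al2O3 wt% = 101.961 / 495.511 × 100 = 20.58%.

20.58 wt%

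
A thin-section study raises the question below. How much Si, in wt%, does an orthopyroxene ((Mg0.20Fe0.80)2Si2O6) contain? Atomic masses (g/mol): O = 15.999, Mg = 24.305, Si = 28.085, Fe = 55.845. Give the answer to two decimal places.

22.36 wt%

M((Mg0.20Fe0.80)2Si2O6) = 251.238 g/mol.
Si contributes 2 × 28.085 = 56.170 g per mole.
56.170/251.238 = 0.2236 → 22.36%.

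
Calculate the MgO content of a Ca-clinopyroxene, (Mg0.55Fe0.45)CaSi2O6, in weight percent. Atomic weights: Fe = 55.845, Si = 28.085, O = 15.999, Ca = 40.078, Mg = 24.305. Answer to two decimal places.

Molar mass of (Mg0.55Fe0.45)CaSi2O6 = 0.55*24.305 + 0.45*55.845 + 1*40.078 + 2*28.085 + 6*15.999 = 230.740 g/mol.
Each formula unit contains 0.55 Mg, equivalent to 0.55/1 = 0.5500 mol MgO.
M(MgO) = 1×24.305 + 1×15.999 = 40.304 g/mol.
Mass of MgO per formula unit = 0.5500 × 40.304 = 22.167 g.
MgO wt% = 22.167 / 230.740 × 100 = 9.61%.

9.61 wt%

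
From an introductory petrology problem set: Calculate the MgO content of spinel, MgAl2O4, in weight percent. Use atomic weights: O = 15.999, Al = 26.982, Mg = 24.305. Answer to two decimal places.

M(MgAl2O4) = 142.265 g/mol; M(MgO) = 40.304 g/mol.
Moles MgO per formula unit = 1 Mg ÷ 1 = 1.0000.
MgO fraction = (1.0000 × 40.304) / 142.265 = 40.304/142.265 = 0.2833.

28.33 wt%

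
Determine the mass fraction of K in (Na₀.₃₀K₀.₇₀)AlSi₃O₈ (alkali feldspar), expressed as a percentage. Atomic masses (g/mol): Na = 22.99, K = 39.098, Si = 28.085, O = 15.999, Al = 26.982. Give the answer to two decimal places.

10.01 wt%

M((Na₀.₃₀K₀.₇₀)AlSi₃O₈) = 273.495 g/mol.
K contributes 0.70 × 39.098 = 27.369 g per mole.
27.369/273.495 = 0.1001 → 10.01%.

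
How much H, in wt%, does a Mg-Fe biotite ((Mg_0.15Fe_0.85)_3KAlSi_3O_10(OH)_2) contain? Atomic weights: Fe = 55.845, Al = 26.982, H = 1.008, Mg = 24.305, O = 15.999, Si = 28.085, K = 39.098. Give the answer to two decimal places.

Molar mass of (Mg_0.15Fe_0.85)_3KAlSi_3O_10(OH)_2: 0.45×24.305 + 2.55×55.845 + 1×39.098 + 1×26.982 + 3×28.085 + 12×15.999 + 2×1.008 = 497.681 g/mol.
Mass of H per formula unit: 2 × 1.008 = 2.016 g.
Weight fraction H = 2.016 / 497.681 = 0.0041.

0.41 wt%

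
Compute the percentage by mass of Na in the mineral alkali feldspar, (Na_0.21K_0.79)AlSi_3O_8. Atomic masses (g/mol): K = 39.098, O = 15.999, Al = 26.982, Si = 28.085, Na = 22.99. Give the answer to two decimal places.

1.76 wt%

Formula mass = 0.21·22.99 + 0.79·39.098 + 1·26.982 + 3·28.085 + 8·15.999 = 274.944 g/mol, of which 4.828 g is Na.
So Na makes up 4.828/274.944 = 0.0176 of the mass, i.e. 1.76%.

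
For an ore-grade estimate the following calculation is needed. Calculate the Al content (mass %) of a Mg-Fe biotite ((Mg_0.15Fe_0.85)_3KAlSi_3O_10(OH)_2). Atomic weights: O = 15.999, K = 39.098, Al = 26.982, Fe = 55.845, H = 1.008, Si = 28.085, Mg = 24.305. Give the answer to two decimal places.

Formula mass = 0.45*24.305 + 2.55*55.845 + 1*39.098 + 1*26.982 + 3*28.085 + 12*15.999 + 2*1.008 = 497.681 g/mol, of which 26.982 g is Al.
So Al makes up 26.982/497.681 = 0.0542 of the mass, i.e. 5.42%.

5.42 mass %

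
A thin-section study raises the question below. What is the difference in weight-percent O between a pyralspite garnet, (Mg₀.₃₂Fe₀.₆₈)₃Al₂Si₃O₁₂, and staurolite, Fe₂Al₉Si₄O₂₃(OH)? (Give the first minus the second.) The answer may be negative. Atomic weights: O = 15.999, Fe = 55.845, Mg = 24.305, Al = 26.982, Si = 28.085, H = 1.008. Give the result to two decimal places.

-4.01 percentage points

First mineral: 191.988 g O in 467.464 g formula = 41.07 wt% O.
Second mineral: 383.976 g O in 851.852 g formula = 45.08 wt% O.
41.07% − 45.08% gives a difference of -4.01 percentage points.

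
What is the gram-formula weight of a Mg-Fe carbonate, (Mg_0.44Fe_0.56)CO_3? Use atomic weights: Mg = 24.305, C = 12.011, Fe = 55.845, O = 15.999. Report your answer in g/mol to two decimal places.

101.98 g/mol

The formula mass is the sum 0.44*24.305 + 0.56*55.845 + 1*12.011 + 3*15.999.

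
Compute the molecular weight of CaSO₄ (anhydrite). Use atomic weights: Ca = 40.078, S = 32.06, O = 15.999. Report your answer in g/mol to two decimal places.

136.13 g/mol

M = 1(40.078) + 1(32.06) + 4(15.999)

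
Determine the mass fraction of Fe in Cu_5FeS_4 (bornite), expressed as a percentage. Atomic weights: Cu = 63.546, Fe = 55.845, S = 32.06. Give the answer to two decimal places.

M(Cu_5FeS_4) = 501.815 g/mol.
Fe contributes 1 × 55.845 = 55.845 g per mole.
55.845/501.815 = 0.1113 → 11.13%.

11.13 mass %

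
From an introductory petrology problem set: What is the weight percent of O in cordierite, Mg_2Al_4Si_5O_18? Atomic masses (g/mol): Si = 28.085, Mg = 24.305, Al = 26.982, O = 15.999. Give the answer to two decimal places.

M(Mg_2Al_4Si_5O_18) = 584.945 g/mol.
O contributes 18 × 15.999 = 287.982 g per mole.
287.982/584.945 = 0.4923 → 49.23%.

49.23 wt%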